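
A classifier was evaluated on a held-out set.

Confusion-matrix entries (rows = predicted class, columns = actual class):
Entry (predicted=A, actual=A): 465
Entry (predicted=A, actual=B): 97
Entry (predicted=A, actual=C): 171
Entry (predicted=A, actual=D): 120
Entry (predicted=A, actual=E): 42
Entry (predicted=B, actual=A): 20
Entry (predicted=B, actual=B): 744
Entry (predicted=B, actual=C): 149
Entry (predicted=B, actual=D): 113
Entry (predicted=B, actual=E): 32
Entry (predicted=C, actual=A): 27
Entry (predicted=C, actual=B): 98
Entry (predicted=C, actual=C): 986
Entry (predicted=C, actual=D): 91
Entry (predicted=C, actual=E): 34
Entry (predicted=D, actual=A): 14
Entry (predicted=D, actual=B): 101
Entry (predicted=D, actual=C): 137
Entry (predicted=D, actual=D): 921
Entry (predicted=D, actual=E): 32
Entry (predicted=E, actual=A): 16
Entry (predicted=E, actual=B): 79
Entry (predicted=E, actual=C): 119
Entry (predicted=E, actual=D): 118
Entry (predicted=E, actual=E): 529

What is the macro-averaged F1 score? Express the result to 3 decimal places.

Per-class F1 score (2·TP/(2·TP+FP+FN)):
  A: TP=465, FP=97+171+120+42=430, FN=20+27+14+16=77 → 930/1437 = 0.6472
  B: TP=744, FP=20+149+113+32=314, FN=97+98+101+79=375 → 1488/2177 = 0.6835
  C: TP=986, FP=27+98+91+34=250, FN=171+149+137+119=576 → 1972/2798 = 0.7048
  D: TP=921, FP=14+101+137+32=284, FN=120+113+91+118=442 → 1842/2568 = 0.7173
  E: TP=529, FP=16+79+119+118=332, FN=42+32+34+32=140 → 1058/1530 = 0.6915
Macro-F1 score = mean = (0.6472 + 0.6835 + 0.7048 + 0.7173 + 0.6915) / 5 = 0.689

0.689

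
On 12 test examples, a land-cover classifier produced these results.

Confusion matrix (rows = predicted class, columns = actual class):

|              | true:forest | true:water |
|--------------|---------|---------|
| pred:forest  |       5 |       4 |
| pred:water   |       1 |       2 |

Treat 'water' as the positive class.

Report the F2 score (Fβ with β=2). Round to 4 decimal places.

Fβ = (1+β²)·TP / ((1+β²)·TP + β²·FN + FP), with β²=4
= 5·2 / (5·2 + 4·4 + 1) = 0.3704

0.3704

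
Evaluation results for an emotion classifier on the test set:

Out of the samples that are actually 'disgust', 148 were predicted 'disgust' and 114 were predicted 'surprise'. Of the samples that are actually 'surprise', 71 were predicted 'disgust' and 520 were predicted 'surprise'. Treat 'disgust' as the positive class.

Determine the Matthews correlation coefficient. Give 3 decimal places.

0.470

MCC = (TP·TN − FP·FN) / √((TP+FP)(TP+FN)(TN+FP)(TN+FN))
Numerator = 148·520 − 71·114 = 68866
Denominator = √(219·262·591·634) = √21499192332 = 146626.0288
MCC = 68866 / 146626.0288 = 0.470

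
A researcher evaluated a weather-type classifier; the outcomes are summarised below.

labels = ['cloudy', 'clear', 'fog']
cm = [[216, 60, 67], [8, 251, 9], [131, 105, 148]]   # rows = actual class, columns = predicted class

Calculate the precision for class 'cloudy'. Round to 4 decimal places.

One-vs-rest for 'cloudy': TP = diagonal; FP = other classes predicted 'cloudy'; FN = 'cloudy' predicted as other.
precision = TP/(TP+FP).
cloudy: TP=216, FP=8+131=139 → 216/355 = 0.60845

0.6085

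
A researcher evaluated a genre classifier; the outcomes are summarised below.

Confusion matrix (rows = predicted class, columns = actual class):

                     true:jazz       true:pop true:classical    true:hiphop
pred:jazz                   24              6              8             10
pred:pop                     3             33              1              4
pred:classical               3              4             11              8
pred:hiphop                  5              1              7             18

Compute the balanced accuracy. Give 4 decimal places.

0.5733

Balanced accuracy = mean of per-class recall.
  jazz: recall = 24/35 = 0.68571
  pop: recall = 33/44 = 0.75000
  classical: recall = 11/27 = 0.40741
  hiphop: recall = 18/40 = 0.45000
Mean = (0.68571 + 0.75000 + 0.40741 + 0.45000) / 4 = 0.5733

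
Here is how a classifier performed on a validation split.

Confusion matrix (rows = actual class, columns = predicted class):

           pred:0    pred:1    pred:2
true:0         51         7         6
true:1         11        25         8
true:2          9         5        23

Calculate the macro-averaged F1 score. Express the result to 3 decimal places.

0.665

Per-class F1 score (2·TP/(2·TP+FP+FN)):
  0: TP=51, FP=11+9=20, FN=7+6=13 → 102/135 = 0.7556
  1: TP=25, FP=7+5=12, FN=11+8=19 → 50/81 = 0.6173
  2: TP=23, FP=6+8=14, FN=9+5=14 → 46/74 = 0.6216
Macro-F1 score = mean = (0.7556 + 0.6173 + 0.6216) / 3 = 0.665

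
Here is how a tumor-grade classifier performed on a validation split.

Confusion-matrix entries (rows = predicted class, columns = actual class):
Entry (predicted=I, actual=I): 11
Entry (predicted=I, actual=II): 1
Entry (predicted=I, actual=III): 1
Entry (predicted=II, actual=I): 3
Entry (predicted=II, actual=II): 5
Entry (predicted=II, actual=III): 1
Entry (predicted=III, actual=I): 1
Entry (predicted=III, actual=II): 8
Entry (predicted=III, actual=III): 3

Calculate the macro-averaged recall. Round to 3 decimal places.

Per-class recall (TP/(TP+FN)):
  I: TP=11, FN=3+1=4 → 11/15 = 0.7333
  II: TP=5, FN=1+8=9 → 5/14 = 0.3571
  III: TP=3, FN=1+1=2 → 3/5 = 0.6000
Macro-recall = mean = (0.7333 + 0.3571 + 0.6000) / 3 = 0.563

0.563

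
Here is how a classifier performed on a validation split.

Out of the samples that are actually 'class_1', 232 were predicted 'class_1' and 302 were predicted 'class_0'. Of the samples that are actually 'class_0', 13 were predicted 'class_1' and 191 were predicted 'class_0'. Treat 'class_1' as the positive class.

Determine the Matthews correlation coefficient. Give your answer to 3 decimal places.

0.352

MCC = (TP·TN − FP·FN) / √((TP+FP)(TP+FN)(TN+FP)(TN+FN))
Numerator = 232·191 − 13·302 = 40386
Denominator = √(245·534·204·493) = √13157834760 = 114707.6055
MCC = 40386 / 114707.6055 = 0.352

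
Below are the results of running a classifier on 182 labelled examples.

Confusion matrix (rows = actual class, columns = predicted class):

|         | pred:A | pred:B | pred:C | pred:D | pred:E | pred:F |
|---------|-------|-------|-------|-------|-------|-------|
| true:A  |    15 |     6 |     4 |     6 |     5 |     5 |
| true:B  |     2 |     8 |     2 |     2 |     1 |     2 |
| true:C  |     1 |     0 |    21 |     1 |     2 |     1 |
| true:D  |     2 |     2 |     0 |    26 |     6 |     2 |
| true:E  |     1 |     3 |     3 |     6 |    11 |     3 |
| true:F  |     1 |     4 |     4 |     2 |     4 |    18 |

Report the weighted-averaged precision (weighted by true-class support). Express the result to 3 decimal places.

0.562

Per-class precision (TP/(TP+FP)):
  A: TP=15, FP=2+1+2+1+1=7 → 15/22 = 0.6818
  B: TP=8, FP=6+0+2+3+4=15 → 8/23 = 0.3478
  C: TP=21, FP=4+2+0+3+4=13 → 21/34 = 0.6176
  D: TP=26, FP=6+2+1+6+2=17 → 26/43 = 0.6047
  E: TP=11, FP=5+1+2+6+4=18 → 11/29 = 0.3793
  F: TP=18, FP=5+2+1+2+3=13 → 18/31 = 0.5806
Weighted-precision = Σ (supportᵢ/N)·precisionᵢ with N=182: (41/182)·0.6818 + (17/182)·0.3478 + (26/182)·0.6176 + (38/182)·0.6047 + (27/182)·0.3793 + (33/182)·0.5806 = 0.562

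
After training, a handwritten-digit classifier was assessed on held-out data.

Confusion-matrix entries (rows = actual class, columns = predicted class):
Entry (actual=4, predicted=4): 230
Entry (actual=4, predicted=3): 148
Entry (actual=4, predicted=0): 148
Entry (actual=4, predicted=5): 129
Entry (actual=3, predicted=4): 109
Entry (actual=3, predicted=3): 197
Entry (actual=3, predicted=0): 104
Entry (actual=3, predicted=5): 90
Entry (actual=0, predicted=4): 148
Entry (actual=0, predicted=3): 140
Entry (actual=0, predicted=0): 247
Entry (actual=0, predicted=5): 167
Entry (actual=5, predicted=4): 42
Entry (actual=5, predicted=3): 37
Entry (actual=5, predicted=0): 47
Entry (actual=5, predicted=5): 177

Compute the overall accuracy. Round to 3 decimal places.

Accuracy = trace / total = (230+197+247+177=851) / 2160 = 851/2160 = 0.394

0.394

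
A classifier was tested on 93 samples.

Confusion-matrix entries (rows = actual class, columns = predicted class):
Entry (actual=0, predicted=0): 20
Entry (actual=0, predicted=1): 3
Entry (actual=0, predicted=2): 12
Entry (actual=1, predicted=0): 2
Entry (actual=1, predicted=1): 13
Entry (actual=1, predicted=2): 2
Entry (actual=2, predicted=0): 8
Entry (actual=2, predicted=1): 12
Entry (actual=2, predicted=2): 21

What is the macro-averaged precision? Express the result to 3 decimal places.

0.577

Per-class precision (TP/(TP+FP)):
  0: TP=20, FP=2+8=10 → 20/30 = 0.6667
  1: TP=13, FP=3+12=15 → 13/28 = 0.4643
  2: TP=21, FP=12+2=14 → 21/35 = 0.6000
Macro-precision = mean = (0.6667 + 0.4643 + 0.6000) / 3 = 0.577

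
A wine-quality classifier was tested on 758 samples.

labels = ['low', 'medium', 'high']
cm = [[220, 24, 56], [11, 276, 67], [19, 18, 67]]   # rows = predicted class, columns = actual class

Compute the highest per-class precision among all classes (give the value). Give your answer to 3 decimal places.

Per-class precision (TP/(TP+FP)):
  low: TP=220, FP=24+56=80 → 220/300 = 0.7333
  medium: TP=276, FP=11+67=78 → 276/354 = 0.7797
  high: TP=67, FP=19+18=37 → 67/104 = 0.6442
Highest is class 'medium' with precision = 0.780.

0.780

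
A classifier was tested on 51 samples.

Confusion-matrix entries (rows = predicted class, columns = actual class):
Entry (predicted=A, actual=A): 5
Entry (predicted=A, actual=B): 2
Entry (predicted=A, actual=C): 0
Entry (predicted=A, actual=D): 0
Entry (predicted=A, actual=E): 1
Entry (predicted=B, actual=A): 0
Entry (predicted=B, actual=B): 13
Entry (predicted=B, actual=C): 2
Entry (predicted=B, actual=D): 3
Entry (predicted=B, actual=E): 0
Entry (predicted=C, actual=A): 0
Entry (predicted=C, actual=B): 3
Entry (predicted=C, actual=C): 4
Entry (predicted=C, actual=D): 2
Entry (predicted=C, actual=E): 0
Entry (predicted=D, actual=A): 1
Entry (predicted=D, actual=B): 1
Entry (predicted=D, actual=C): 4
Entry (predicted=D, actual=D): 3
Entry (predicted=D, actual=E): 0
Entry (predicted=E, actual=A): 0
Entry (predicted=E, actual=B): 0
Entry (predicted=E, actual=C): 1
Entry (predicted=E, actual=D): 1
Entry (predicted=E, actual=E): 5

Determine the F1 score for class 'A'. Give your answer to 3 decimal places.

F1 score = 2·TP/(2·TP+FP+FN).
A: TP=5, FP=2+0+0+1=3, FN=0+0+1+0=1 → 10/14 = 0.7143

0.714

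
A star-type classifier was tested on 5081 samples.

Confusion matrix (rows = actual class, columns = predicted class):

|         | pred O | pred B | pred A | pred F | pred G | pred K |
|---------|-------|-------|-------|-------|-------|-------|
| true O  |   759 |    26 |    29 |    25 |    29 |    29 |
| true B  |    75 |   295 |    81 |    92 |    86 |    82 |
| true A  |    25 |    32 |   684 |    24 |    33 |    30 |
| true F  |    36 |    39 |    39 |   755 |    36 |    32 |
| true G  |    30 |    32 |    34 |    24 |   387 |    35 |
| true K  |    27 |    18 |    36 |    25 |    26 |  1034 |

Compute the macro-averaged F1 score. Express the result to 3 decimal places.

0.744

Per-class F1 score (2·TP/(2·TP+FP+FN)):
  O: TP=759, FP=75+25+36+30+27=193, FN=26+29+25+29+29=138 → 1518/1849 = 0.8210
  B: TP=295, FP=26+32+39+32+18=147, FN=75+81+92+86+82=416 → 590/1153 = 0.5117
  A: TP=684, FP=29+81+39+34+36=219, FN=25+32+24+33+30=144 → 1368/1731 = 0.7903
  F: TP=755, FP=25+92+24+24+25=190, FN=36+39+39+36+32=182 → 1510/1882 = 0.8023
  G: TP=387, FP=29+86+33+36+26=210, FN=30+32+34+24+35=155 → 774/1139 = 0.6795
  K: TP=1034, FP=29+82+30+32+35=208, FN=27+18+36+25+26=132 → 2068/2408 = 0.8588
Macro-F1 score = mean = (0.8210 + 0.5117 + 0.7903 + 0.8023 + 0.6795 + 0.8588) / 6 = 0.744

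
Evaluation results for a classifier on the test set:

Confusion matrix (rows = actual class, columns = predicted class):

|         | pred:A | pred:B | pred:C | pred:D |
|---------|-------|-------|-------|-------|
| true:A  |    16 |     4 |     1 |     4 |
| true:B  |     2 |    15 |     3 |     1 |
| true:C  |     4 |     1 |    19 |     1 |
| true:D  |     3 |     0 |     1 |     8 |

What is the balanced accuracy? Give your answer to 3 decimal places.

0.695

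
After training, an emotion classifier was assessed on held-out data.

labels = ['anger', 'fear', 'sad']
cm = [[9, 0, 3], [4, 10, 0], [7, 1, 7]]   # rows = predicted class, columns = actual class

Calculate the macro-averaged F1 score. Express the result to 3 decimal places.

0.641

Per-class F1 score (2·TP/(2·TP+FP+FN)):
  anger: TP=9, FP=0+3=3, FN=4+7=11 → 18/32 = 0.5625
  fear: TP=10, FP=4+0=4, FN=0+1=1 → 20/25 = 0.8000
  sad: TP=7, FP=7+1=8, FN=3+0=3 → 14/25 = 0.5600
Macro-F1 score = mean = (0.5625 + 0.8000 + 0.5600) / 3 = 0.641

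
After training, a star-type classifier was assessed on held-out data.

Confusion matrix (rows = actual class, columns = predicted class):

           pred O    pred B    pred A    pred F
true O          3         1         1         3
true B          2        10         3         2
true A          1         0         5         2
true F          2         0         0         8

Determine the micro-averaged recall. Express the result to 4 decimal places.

Micro-averaging pools counts across classes: ΣTP=26, ΣFP=17, ΣFN=17.
Micro-recall = TP/(TP+FN) on pooled counts = 0.6047 (equals overall accuracy in single-label multiclass).

0.6047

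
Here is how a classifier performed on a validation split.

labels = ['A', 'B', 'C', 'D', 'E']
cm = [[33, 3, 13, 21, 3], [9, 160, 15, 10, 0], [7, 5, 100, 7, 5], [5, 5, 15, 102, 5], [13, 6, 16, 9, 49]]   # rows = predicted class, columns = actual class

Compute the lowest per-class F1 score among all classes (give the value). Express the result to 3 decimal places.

0.471

Per-class F1 score (2·TP/(2·TP+FP+FN)):
  A: TP=33, FP=3+13+21+3=40, FN=9+7+5+13=34 → 66/140 = 0.4714
  B: TP=160, FP=9+15+10+0=34, FN=3+5+5+6=19 → 320/373 = 0.8579
  C: TP=100, FP=7+5+7+5=24, FN=13+15+15+16=59 → 200/283 = 0.7067
  D: TP=102, FP=5+5+15+5=30, FN=21+10+7+9=47 → 204/281 = 0.7260
  E: TP=49, FP=13+6+16+9=44, FN=3+0+5+5=13 → 98/155 = 0.6323
Lowest is class 'A' with F1 score = 0.471.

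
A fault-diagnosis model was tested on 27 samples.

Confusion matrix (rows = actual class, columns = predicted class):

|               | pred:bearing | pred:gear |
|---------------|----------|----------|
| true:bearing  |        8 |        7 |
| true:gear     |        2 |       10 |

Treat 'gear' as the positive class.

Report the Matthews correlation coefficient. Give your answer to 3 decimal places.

MCC = (TP·TN − FP·FN) / √((TP+FP)(TP+FN)(TN+FP)(TN+FN))
Numerator = 10·8 − 7·2 = 66
Denominator = √(17·12·15·10) = √30600 = 174.9286
MCC = 66 / 174.9286 = 0.377

0.377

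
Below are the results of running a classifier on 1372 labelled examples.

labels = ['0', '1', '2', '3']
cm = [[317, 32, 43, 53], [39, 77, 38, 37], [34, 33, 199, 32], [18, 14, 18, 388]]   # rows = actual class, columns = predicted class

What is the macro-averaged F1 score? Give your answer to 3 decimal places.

0.668

Per-class F1 score (2·TP/(2·TP+FP+FN)):
  0: TP=317, FP=39+34+18=91, FN=32+43+53=128 → 634/853 = 0.7433
  1: TP=77, FP=32+33+14=79, FN=39+38+37=114 → 154/347 = 0.4438
  2: TP=199, FP=43+38+18=99, FN=34+33+32=99 → 398/596 = 0.6678
  3: TP=388, FP=53+37+32=122, FN=18+14+18=50 → 776/948 = 0.8186
Macro-F1 score = mean = (0.7433 + 0.4438 + 0.6678 + 0.8186) / 4 = 0.668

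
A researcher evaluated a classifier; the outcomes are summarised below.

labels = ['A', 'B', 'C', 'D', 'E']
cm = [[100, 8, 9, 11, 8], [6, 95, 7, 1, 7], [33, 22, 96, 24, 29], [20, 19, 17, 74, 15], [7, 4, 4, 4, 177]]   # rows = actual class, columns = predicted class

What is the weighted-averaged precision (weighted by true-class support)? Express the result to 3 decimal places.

0.684

Per-class precision (TP/(TP+FP)):
  A: TP=100, FP=6+33+20+7=66 → 100/166 = 0.6024
  B: TP=95, FP=8+22+19+4=53 → 95/148 = 0.6419
  C: TP=96, FP=9+7+17+4=37 → 96/133 = 0.7218
  D: TP=74, FP=11+1+24+4=40 → 74/114 = 0.6491
  E: TP=177, FP=8+7+29+15=59 → 177/236 = 0.7500
Weighted-precision = Σ (supportᵢ/N)·precisionᵢ with N=797: (136/797)·0.6024 + (116/797)·0.6419 + (204/797)·0.7218 + (145/797)·0.6491 + (196/797)·0.7500 = 0.684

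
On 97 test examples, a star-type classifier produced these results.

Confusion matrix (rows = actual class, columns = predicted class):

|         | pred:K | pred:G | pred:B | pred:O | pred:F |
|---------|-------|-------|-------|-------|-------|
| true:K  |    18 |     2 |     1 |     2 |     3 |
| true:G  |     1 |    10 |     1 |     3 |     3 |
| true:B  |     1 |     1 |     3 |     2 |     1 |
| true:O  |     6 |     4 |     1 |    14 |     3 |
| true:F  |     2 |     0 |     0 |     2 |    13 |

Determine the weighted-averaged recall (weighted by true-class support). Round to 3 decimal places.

0.598

Per-class recall (TP/(TP+FN)):
  K: TP=18, FN=2+1+2+3=8 → 18/26 = 0.6923
  G: TP=10, FN=1+1+3+3=8 → 10/18 = 0.5556
  B: TP=3, FN=1+1+2+1=5 → 3/8 = 0.3750
  O: TP=14, FN=6+4+1+3=14 → 14/28 = 0.5000
  F: TP=13, FN=2+0+0+2=4 → 13/17 = 0.7647
Weighted-recall = Σ (supportᵢ/N)·recallᵢ with N=97: (26/97)·0.6923 + (18/97)·0.5556 + (8/97)·0.3750 + (28/97)·0.5000 + (17/97)·0.7647 = 0.598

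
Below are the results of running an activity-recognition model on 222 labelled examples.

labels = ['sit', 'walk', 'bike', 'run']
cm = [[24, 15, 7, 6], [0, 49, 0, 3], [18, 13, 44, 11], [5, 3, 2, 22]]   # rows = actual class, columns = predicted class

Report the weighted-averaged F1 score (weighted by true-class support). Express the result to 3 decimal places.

Per-class F1 score (2·TP/(2·TP+FP+FN)):
  sit: TP=24, FP=0+18+5=23, FN=15+7+6=28 → 48/99 = 0.4848
  walk: TP=49, FP=15+13+3=31, FN=0+0+3=3 → 98/132 = 0.7424
  bike: TP=44, FP=7+0+2=9, FN=18+13+11=42 → 88/139 = 0.6331
  run: TP=22, FP=6+3+11=20, FN=5+3+2=10 → 44/74 = 0.5946
Weighted-F1 score = Σ (supportᵢ/N)·F1 scoreᵢ with N=222: (52/222)·0.4848 + (52/222)·0.7424 + (86/222)·0.6331 + (32/222)·0.5946 = 0.618

0.618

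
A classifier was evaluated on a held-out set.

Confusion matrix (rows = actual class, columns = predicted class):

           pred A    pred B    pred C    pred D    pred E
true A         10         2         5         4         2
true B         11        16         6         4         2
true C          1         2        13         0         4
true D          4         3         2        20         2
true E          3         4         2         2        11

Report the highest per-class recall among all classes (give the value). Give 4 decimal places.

Per-class recall (TP/(TP+FN)):
  A: TP=10, FN=2+5+4+2=13 → 10/23 = 0.43478
  B: TP=16, FN=11+6+4+2=23 → 16/39 = 0.41026
  C: TP=13, FN=1+2+0+4=7 → 13/20 = 0.65000
  D: TP=20, FN=4+3+2+2=11 → 20/31 = 0.64516
  E: TP=11, FN=3+4+2+2=11 → 11/22 = 0.50000
Highest is class 'C' with recall = 0.6500.

0.6500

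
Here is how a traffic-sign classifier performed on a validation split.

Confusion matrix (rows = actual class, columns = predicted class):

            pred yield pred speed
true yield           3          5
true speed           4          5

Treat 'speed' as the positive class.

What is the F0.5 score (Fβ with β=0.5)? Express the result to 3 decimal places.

Fβ = (1+β²)·TP / ((1+β²)·TP + β²·FN + FP), with β²=1/4
= 1.25·5 / (1.25·5 + 0.25·4 + 5) = 0.510

0.510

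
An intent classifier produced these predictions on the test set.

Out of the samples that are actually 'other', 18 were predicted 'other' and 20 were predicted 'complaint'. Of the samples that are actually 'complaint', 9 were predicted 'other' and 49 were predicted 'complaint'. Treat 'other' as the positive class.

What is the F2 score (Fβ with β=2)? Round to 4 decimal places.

Fβ = (1+β²)·TP / ((1+β²)·TP + β²·FN + FP), with β²=4
= 5·18 / (5·18 + 4·20 + 9) = 0.5028

0.5028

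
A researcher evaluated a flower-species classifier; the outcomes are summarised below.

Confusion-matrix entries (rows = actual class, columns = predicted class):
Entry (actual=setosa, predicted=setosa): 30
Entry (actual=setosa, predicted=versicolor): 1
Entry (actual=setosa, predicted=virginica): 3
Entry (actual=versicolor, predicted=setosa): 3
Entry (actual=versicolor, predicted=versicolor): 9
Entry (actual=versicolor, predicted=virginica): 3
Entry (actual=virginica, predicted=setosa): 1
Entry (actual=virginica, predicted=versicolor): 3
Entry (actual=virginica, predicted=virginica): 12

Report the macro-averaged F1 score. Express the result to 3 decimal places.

Per-class F1 score (2·TP/(2·TP+FP+FN)):
  setosa: TP=30, FP=3+1=4, FN=1+3=4 → 60/68 = 0.8824
  versicolor: TP=9, FP=1+3=4, FN=3+3=6 → 18/28 = 0.6429
  virginica: TP=12, FP=3+3=6, FN=1+3=4 → 24/34 = 0.7059
Macro-F1 score = mean = (0.8824 + 0.6429 + 0.7059) / 3 = 0.744

0.744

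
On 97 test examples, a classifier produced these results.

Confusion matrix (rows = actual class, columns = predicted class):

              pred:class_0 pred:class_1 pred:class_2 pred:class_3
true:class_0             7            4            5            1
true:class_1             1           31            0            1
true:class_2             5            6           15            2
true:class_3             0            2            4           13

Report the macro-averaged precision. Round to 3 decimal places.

0.662

Per-class precision (TP/(TP+FP)):
  class_0: TP=7, FP=1+5+0=6 → 7/13 = 0.5385
  class_1: TP=31, FP=4+6+2=12 → 31/43 = 0.7209
  class_2: TP=15, FP=5+0+4=9 → 15/24 = 0.6250
  class_3: TP=13, FP=1+1+2=4 → 13/17 = 0.7647
Macro-precision = mean = (0.5385 + 0.7209 + 0.6250 + 0.7647) / 4 = 0.662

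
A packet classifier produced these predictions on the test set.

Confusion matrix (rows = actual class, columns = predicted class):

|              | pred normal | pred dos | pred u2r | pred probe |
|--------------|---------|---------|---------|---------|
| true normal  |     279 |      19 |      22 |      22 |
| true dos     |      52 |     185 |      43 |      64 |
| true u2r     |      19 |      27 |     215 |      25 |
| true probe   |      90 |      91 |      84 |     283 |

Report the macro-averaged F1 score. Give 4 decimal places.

Per-class F1 score (2·TP/(2·TP+FP+FN)):
  normal: TP=279, FP=52+19+90=161, FN=19+22+22=63 → 558/782 = 0.71355
  dos: TP=185, FP=19+27+91=137, FN=52+43+64=159 → 370/666 = 0.55556
  u2r: TP=215, FP=22+43+84=149, FN=19+27+25=71 → 430/650 = 0.66154
  probe: TP=283, FP=22+64+25=111, FN=90+91+84=265 → 566/942 = 0.60085
Macro-F1 score = mean = (0.71355 + 0.55556 + 0.66154 + 0.60085) / 4 = 0.6329

0.6329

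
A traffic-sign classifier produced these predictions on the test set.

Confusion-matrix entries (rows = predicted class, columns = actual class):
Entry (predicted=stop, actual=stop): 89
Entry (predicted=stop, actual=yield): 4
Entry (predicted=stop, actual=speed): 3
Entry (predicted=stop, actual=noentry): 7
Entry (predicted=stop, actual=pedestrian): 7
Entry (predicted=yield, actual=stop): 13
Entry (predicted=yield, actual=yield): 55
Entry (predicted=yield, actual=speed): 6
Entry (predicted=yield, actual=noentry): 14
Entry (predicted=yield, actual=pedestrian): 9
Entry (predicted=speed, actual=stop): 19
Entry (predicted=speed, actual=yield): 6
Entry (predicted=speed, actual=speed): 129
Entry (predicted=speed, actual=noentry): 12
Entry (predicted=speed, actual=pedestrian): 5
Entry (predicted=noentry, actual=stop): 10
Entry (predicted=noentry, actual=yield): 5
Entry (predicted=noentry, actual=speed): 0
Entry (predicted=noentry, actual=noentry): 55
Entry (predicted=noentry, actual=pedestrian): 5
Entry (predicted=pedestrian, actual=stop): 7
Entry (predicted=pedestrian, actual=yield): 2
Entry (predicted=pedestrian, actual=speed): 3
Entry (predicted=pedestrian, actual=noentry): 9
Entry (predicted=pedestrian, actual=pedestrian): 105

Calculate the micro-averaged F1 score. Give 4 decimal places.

Micro-averaging pools counts across classes: ΣTP=433, ΣFP=146, ΣFN=146.
Micro-F1 score = 2·TP/(2·TP+FP+FN) on pooled counts = 0.7478 (equals overall accuracy in single-label multiclass).

0.7478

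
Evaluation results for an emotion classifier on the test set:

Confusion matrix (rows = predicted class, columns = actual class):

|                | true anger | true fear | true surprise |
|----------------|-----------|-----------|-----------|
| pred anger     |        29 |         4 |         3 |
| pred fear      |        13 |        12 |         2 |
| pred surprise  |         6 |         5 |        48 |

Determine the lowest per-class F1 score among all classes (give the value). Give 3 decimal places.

0.500

Per-class F1 score (2·TP/(2·TP+FP+FN)):
  anger: TP=29, FP=4+3=7, FN=13+6=19 → 58/84 = 0.6905
  fear: TP=12, FP=13+2=15, FN=4+5=9 → 24/48 = 0.5000
  surprise: TP=48, FP=6+5=11, FN=3+2=5 → 96/112 = 0.8571
Lowest is class 'fear' with F1 score = 0.500.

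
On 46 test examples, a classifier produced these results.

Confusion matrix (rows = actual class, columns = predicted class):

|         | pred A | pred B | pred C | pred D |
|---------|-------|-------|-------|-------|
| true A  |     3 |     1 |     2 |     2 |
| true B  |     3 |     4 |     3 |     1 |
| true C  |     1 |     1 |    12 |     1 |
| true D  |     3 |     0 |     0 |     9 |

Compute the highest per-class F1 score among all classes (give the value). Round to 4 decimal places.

0.7500

Per-class F1 score (2·TP/(2·TP+FP+FN)):
  A: TP=3, FP=3+1+3=7, FN=1+2+2=5 → 6/18 = 0.33333
  B: TP=4, FP=1+1+0=2, FN=3+3+1=7 → 8/17 = 0.47059
  C: TP=12, FP=2+3+0=5, FN=1+1+1=3 → 24/32 = 0.75000
  D: TP=9, FP=2+1+1=4, FN=3+0+0=3 → 18/25 = 0.72000
Highest is class 'C' with F1 score = 0.7500.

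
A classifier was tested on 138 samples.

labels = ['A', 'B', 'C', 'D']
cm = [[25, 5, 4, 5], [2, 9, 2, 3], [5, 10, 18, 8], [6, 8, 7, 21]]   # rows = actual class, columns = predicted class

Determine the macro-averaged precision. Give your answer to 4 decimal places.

Per-class precision (TP/(TP+FP)):
  A: TP=25, FP=2+5+6=13 → 25/38 = 0.65789
  B: TP=9, FP=5+10+8=23 → 9/32 = 0.28125
  C: TP=18, FP=4+2+7=13 → 18/31 = 0.58065
  D: TP=21, FP=5+3+8=16 → 21/37 = 0.56757
Macro-precision = mean = (0.65789 + 0.28125 + 0.58065 + 0.56757) / 4 = 0.5218

0.5218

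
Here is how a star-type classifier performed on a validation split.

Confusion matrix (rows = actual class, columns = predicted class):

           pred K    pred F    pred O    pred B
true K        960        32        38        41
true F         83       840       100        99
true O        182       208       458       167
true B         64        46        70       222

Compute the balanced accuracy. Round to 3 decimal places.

Balanced accuracy = mean of per-class recall.
  K: recall = 960/1071 = 0.8964
  F: recall = 840/1122 = 0.7487
  O: recall = 458/1015 = 0.4512
  B: recall = 222/402 = 0.5522
Mean = (0.8964 + 0.7487 + 0.4512 + 0.5522) / 4 = 0.662

0.662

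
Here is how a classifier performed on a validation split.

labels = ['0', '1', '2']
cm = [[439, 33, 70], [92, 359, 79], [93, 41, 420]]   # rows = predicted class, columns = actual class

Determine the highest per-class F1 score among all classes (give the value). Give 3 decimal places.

0.753

Per-class F1 score (2·TP/(2·TP+FP+FN)):
  0: TP=439, FP=33+70=103, FN=92+93=185 → 878/1166 = 0.7530
  1: TP=359, FP=92+79=171, FN=33+41=74 → 718/963 = 0.7456
  2: TP=420, FP=93+41=134, FN=70+79=149 → 840/1123 = 0.7480
Highest is class '0' with F1 score = 0.753.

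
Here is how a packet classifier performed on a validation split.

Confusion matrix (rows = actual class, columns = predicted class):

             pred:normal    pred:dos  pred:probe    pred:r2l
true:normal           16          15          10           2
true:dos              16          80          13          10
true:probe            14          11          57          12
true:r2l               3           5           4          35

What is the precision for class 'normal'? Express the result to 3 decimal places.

precision = TP/(TP+FP).
normal: TP=16, FP=16+14+3=33 → 16/49 = 0.3265

0.327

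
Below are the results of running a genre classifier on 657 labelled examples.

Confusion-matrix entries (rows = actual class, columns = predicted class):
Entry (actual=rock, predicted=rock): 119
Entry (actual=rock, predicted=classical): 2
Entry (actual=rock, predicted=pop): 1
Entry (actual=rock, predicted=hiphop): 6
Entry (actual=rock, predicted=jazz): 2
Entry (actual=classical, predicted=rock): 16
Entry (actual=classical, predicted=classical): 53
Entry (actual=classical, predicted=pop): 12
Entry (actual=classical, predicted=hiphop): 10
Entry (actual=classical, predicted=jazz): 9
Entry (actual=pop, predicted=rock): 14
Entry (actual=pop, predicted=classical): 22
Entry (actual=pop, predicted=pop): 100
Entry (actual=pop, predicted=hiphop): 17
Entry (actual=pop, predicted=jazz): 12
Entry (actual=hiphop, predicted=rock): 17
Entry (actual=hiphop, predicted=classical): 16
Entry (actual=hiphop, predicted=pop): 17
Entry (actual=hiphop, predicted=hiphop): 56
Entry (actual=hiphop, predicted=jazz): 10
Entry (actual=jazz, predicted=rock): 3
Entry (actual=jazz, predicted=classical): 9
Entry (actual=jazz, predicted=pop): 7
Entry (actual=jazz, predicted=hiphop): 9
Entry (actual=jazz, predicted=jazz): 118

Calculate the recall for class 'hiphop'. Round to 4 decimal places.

0.4828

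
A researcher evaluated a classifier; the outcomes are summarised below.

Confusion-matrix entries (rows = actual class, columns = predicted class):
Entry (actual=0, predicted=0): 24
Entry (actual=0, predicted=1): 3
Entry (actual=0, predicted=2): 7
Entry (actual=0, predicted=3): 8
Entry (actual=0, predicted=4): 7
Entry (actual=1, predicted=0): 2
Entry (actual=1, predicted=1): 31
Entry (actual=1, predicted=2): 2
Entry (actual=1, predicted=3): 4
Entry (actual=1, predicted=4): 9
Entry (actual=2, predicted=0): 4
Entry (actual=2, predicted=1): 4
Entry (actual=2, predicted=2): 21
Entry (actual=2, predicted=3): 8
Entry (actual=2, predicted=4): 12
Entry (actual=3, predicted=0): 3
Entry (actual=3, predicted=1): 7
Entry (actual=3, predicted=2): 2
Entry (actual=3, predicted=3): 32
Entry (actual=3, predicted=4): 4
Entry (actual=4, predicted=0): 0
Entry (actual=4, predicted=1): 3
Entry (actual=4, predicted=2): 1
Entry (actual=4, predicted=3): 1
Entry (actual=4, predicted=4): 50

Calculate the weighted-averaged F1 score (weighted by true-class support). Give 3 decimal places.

Per-class F1 score (2·TP/(2·TP+FP+FN)):
  0: TP=24, FP=2+4+3+0=9, FN=3+7+8+7=25 → 48/82 = 0.5854
  1: TP=31, FP=3+4+7+3=17, FN=2+2+4+9=17 → 62/96 = 0.6458
  2: TP=21, FP=7+2+2+1=12, FN=4+4+8+12=28 → 42/82 = 0.5122
  3: TP=32, FP=8+4+8+1=21, FN=3+7+2+4=16 → 64/101 = 0.6337
  4: TP=50, FP=7+9+12+4=32, FN=0+3+1+1=5 → 100/137 = 0.7299
Weighted-F1 score = Σ (supportᵢ/N)·F1 scoreᵢ with N=249: (49/249)·0.5854 + (48/249)·0.6458 + (49/249)·0.5122 + (48/249)·0.6337 + (55/249)·0.7299 = 0.624

0.624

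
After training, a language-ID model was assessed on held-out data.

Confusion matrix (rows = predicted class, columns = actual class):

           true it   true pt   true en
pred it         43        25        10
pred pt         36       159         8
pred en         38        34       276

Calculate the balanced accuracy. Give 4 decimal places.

0.6786

Balanced accuracy = mean of per-class recall.
  it: recall = 43/117 = 0.36752
  pt: recall = 159/218 = 0.72936
  en: recall = 276/294 = 0.93878
Mean = (0.36752 + 0.72936 + 0.93878) / 3 = 0.6786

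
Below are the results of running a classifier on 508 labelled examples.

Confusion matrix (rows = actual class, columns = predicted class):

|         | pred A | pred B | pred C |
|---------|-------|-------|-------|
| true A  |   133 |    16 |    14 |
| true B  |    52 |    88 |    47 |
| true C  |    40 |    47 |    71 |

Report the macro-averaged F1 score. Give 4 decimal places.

0.5653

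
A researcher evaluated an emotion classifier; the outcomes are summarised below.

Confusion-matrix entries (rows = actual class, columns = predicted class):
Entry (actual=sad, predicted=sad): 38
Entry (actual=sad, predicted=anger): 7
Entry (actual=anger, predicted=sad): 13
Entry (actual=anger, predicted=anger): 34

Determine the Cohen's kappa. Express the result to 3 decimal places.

0.566

Observed agreement pₒ = trace/N = 72/92 = 0.7826
Expected agreement pₑ = Σ (rowᵢ·colᵢ)/N² = (45·51 + 47·41)/92² = 0.4988
κ = (pₒ − pₑ)/(1 − pₑ) = (0.7826 − 0.4988)/(1 − 0.4988) = 0.566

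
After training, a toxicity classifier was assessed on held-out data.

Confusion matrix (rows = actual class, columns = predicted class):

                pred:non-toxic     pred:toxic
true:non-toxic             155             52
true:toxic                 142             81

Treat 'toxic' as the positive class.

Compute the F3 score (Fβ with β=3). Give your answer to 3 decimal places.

Fβ = (1+β²)·TP / ((1+β²)·TP + β²·FN + FP), with β²=9
= 10·81 / (10·81 + 9·142 + 52) = 0.379

0.379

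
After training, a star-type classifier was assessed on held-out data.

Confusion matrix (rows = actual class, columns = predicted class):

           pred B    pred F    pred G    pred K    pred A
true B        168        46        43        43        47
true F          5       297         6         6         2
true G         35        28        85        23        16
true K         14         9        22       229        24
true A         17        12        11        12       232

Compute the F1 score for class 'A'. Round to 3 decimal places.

F1 score = 2·TP/(2·TP+FP+FN).
A: TP=232, FP=47+2+16+24=89, FN=17+12+11+12=52 → 464/605 = 0.7669

0.767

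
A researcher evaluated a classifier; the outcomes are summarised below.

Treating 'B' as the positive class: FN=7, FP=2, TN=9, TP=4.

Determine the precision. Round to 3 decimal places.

0.667

Precision = TP/(TP+FP) = 4/(4+2) = 4/6 = 0.667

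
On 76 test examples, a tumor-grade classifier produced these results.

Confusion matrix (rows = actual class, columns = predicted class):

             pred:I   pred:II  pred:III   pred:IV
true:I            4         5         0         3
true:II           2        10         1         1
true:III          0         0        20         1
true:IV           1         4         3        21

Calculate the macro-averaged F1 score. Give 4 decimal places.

0.6699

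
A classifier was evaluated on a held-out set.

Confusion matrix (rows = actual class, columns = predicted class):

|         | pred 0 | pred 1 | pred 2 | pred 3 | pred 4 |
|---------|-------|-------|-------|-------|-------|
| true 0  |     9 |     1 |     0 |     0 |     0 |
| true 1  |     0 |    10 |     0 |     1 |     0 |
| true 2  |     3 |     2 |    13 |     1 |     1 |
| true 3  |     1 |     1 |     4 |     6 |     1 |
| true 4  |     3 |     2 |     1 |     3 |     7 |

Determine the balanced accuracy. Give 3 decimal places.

Balanced accuracy = mean of per-class recall.
  0: recall = 9/10 = 0.9000
  1: recall = 10/11 = 0.9091
  2: recall = 13/20 = 0.6500
  3: recall = 6/13 = 0.4615
  4: recall = 7/16 = 0.4375
Mean = (0.9000 + 0.9091 + 0.6500 + 0.4615 + 0.4375) / 5 = 0.672

0.672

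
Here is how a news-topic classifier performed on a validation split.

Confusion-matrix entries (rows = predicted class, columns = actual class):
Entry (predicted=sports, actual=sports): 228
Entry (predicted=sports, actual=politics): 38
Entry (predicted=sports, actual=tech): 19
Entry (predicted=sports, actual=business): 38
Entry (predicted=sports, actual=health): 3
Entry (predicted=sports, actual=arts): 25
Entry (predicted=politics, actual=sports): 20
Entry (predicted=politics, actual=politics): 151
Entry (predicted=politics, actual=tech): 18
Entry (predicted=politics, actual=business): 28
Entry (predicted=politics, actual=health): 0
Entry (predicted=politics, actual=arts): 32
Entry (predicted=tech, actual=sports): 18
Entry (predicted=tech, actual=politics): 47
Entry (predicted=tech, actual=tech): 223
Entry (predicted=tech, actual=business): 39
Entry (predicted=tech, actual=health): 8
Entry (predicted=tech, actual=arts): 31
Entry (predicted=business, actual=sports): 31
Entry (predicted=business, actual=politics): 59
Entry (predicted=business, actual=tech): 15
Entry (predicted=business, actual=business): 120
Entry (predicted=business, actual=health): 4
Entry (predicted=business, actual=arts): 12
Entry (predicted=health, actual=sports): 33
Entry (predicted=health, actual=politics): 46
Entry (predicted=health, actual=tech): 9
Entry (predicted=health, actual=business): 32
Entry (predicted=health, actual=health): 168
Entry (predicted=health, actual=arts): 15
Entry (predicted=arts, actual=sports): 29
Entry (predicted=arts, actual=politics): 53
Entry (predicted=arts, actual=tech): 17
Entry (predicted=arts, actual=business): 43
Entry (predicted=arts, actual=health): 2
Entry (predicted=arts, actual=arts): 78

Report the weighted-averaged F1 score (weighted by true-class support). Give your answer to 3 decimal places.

Per-class F1 score (2·TP/(2·TP+FP+FN)):
  sports: TP=228, FP=38+19+38+3+25=123, FN=20+18+31+33+29=131 → 456/710 = 0.6423
  politics: TP=151, FP=20+18+28+0+32=98, FN=38+47+59+46+53=243 → 302/643 = 0.4697
  tech: TP=223, FP=18+47+39+8+31=143, FN=19+18+15+9+17=78 → 446/667 = 0.6687
  business: TP=120, FP=31+59+15+4+12=121, FN=38+28+39+32+43=180 → 240/541 = 0.4436
  health: TP=168, FP=33+46+9+32+15=135, FN=3+0+8+4+2=17 → 336/488 = 0.6885
  arts: TP=78, FP=29+53+17+43+2=144, FN=25+32+31+12+15=115 → 156/415 = 0.3759
Weighted-F1 score = Σ (supportᵢ/N)·F1 scoreᵢ with N=1732: (359/1732)·0.6423 + (394/1732)·0.4697 + (301/1732)·0.6687 + (300/1732)·0.4436 + (185/1732)·0.6885 + (193/1732)·0.3759 = 0.548

0.548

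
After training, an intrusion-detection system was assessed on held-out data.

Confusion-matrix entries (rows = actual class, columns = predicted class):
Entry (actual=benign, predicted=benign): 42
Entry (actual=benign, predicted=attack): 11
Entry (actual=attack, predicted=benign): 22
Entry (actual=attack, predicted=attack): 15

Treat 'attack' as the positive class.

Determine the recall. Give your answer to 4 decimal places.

0.4054

Recall = TP/(TP+FN) = 15/(15+22) = 15/37 = 0.4054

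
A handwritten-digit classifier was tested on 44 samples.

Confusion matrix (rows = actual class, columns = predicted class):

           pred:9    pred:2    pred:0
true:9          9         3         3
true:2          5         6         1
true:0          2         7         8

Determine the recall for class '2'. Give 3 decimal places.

recall = TP/(TP+FN).
2: TP=6, FN=5+1=6 → 6/12 = 0.5000

0.500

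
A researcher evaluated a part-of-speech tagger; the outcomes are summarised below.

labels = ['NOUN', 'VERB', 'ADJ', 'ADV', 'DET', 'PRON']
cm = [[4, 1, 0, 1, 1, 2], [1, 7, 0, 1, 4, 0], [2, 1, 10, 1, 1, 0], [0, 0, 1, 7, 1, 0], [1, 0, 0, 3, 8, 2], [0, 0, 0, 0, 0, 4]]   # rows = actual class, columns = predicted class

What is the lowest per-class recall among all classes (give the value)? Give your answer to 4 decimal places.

0.4444

Per-class recall (TP/(TP+FN)):
  NOUN: TP=4, FN=1+0+1+1+2=5 → 4/9 = 0.44444
  VERB: TP=7, FN=1+0+1+4+0=6 → 7/13 = 0.53846
  ADJ: TP=10, FN=2+1+1+1+0=5 → 10/15 = 0.66667
  ADV: TP=7, FN=0+0+1+1+0=2 → 7/9 = 0.77778
  DET: TP=8, FN=1+0+0+3+2=6 → 8/14 = 0.57143
  PRON: TP=4, FN=0+0+0+0+0=0 → 4/4 = 1.00000
Lowest is class 'NOUN' with recall = 0.4444.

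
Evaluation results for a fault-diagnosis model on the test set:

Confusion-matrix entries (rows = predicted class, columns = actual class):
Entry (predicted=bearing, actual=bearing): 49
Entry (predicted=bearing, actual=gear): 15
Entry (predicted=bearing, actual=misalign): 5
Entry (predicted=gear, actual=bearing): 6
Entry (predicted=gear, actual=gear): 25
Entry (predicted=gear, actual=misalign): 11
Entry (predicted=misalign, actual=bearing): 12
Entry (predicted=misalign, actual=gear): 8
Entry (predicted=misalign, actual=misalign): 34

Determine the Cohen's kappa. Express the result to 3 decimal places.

0.474

Observed agreement pₒ = trace/N = 108/165 = 0.6545
Expected agreement pₑ = Σ (rowᵢ·colᵢ)/N² = (67·69 + 48·42 + 50·54)/165² = 0.3430
κ = (pₒ − pₑ)/(1 − pₑ) = (0.6545 − 0.3430)/(1 − 0.3430) = 0.474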